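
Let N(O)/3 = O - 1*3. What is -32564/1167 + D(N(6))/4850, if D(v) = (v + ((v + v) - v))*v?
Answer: -78873173/2829975 ≈ -27.871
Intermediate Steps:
N(O) = -9 + 3*O (N(O) = 3*(O - 1*3) = 3*(O - 3) = 3*(-3 + O) = -9 + 3*O)
D(v) = 2*v² (D(v) = (v + (2*v - v))*v = (v + v)*v = (2*v)*v = 2*v²)
-32564/1167 + D(N(6))/4850 = -32564/1167 + (2*(-9 + 3*6)²)/4850 = -32564*1/1167 + (2*(-9 + 18)²)*(1/4850) = -32564/1167 + (2*9²)*(1/4850) = -32564/1167 + (2*81)*(1/4850) = -32564/1167 + 162*(1/4850) = -32564/1167 + 81/2425 = -78873173/2829975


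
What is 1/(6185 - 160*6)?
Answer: 1/5225 ≈ 0.00019139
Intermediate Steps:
1/(6185 - 160*6) = 1/(6185 - 960) = 1/5225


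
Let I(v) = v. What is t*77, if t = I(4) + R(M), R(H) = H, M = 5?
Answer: 693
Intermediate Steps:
t = 9 (t = 4 + 5 = 9)
t*77 = 9*77 = 693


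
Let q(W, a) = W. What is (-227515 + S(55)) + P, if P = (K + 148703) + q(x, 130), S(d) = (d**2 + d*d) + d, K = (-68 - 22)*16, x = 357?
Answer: -73790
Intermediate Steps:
K = -1440 (K = -90*16 = -1440)
S(d) = d + 2*d**2 (S(d) = (d**2 + d**2) + d = 2*d**2 + d = d + 2*d**2)
P = 147620 (P = (-1440 + 148703) + 357 = 147263 + 357 = 147620)
(-227515 + S(55)) + P = (-227515 + 55*(1 + 2*55)) + 147620 = (-227515 + 55*(1 + 110)) + 147620 = (-227515 + 55*111) + 147620 = (-227515 + 6105) + 147620 = -221410 + 147620 = -73790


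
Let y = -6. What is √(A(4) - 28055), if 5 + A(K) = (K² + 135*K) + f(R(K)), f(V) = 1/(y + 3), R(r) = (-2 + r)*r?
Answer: I*√247539/3 ≈ 165.84*I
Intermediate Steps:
R(r) = r*(-2 + r)
f(V) = -⅓ (f(V) = 1/(-6 + 3) = 1/(-3) = -⅓)
A(K) = -16/3 + K² + 135*K (A(K) = -5 + ((K² + 135*K) - ⅓) = -5 + (-⅓ + K² + 135*K) = -16/3 + K² + 135*K)
√(A(4) - 28055) = √((-16/3 + 4² + 135*4) - 28055) = √((-16/3 + 16 + 540) - 28055) = √(1652/3 - 28055) = √(-82513/3) = I*√247539/3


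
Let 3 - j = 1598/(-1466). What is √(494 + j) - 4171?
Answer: -4171 + 10*√2676183/733 ≈ -4148.7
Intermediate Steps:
j = 2998/733 (j = 3 - 1598/(-1466) = 3 - 1598*(-1)/1466 = 3 - 1*(-799/733) = 3 + 799/733 = 2998/733 ≈ 4.0900)
√(494 + j) - 4171 = √(494 + 2998/733) - 4171 = √(365100/733) - 4171 = 10*√2676183/733 - 4171 = -4171 + 10*√2676183/733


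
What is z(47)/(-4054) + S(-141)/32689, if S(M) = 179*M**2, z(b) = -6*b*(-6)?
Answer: 7185827979/66260603 ≈ 108.45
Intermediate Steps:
z(b) = 36*b
z(47)/(-4054) + S(-141)/32689 = (36*47)/(-4054) + (179*(-141)**2)/32689 = 1692*(-1/4054) + (179*19881)*(1/32689) = -846/2027 + 3558699*(1/32689) = -846/2027 + 3558699/32689 = 7185827979/66260603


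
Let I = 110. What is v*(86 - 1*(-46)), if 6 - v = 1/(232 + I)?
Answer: 45122/57 ≈ 791.61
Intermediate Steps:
v = 2051/342 (v = 6 - 1/(232 + 110) = 6 - 1/342 = 2051/342 ≈ 5.9971)
v*(86 - 1*(-46)) = 2051*(86 - 1*(-46))/342 = 2051*(86 + 46)/342 = (2051/342)*132 = 45122/57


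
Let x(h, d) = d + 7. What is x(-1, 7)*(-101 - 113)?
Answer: -2996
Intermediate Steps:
x(h, d) = 7 + d
x(-1, 7)*(-101 - 113) = (7 + 7)*(-101 - 113) = 14*(-214) = -2996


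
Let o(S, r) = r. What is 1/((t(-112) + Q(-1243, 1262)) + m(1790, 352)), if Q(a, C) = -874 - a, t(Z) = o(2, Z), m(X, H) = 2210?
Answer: 1/2467 ≈ 0.00040535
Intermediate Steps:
t(Z) = Z
1/((t(-112) + Q(-1243, 1262)) + m(1790, 352)) = 1/((-112 + (-874 - 1*(-1243))) + 2210) = 1/((-112 + (-874 + 1243)) + 2210) = 1/((-112 + 369) + 2210) = 1/(257 + 2210) = 1/2467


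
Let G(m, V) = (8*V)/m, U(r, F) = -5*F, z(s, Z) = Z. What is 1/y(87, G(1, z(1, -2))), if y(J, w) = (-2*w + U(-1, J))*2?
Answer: -1/806 ≈ -0.0012407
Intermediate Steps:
G(m, V) = 8*V/m
y(J, w) = -10*J - 4*w (y(J, w) = (-2*w - 5*J)*2 = (-5*J - 2*w)*2 = -10*J - 4*w)
1/y(87, G(1, z(1, -2))) = 1/(-10*87 - 32*(-2)/1) = 1/(-870 - 32*(-2)) = 1/(-870 - 4*(-16)) = 1/(-870 + 64) = 1/(-806) = -1/806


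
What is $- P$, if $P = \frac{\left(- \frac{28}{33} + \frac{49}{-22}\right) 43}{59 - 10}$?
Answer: $\frac{1247}{462} \approx 2.6991$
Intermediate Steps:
$P = - \frac{1247}{462}$ ($P = \frac{\left(\left(-28\right) \frac{1}{33} + 49 \left(- \frac{1}{22}\right)\right) 43}{49} = \left(- \frac{28}{33} - \frac{49}{22}\right) 43 \cdot \frac{1}{49} = \left(- \frac{203}{66}\right) 43 \cdot \frac{1}{49} = \left(- \frac{8729}{66}\right) \frac{1}{49} = - \frac{1247}{462} \approx -2.6991$)
$- P = \left(-1\right) \left(- \frac{1247}{462}\right) = \frac{1247}{462}$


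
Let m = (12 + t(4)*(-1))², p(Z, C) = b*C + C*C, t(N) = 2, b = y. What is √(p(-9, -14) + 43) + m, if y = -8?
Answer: 100 + 3*√39 ≈ 118.73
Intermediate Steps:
b = -8
p(Z, C) = C² - 8*C (p(Z, C) = -8*C + C*C = -8*C + C² = C² - 8*C)
m = 100 (m = (12 + 2*(-1))² = (12 - 2)² = 10² = 100)
√(p(-9, -14) + 43) + m = √(-14*(-8 - 14) + 43) + 100 = √(-14*(-22) + 43) + 100 = √(308 + 43) + 100 = √351 + 100 = 3*√39 + 100 = 100 + 3*√39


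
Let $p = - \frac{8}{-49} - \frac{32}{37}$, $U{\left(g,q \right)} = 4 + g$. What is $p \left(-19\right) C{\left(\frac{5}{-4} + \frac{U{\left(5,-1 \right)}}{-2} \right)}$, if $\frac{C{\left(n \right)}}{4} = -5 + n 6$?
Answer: $- \frac{3818544}{1813} \approx -2106.2$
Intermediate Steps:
$p = - \frac{1272}{1813}$ ($p = \left(-8\right) \left(- \frac{1}{49}\right) - \frac{32}{37} = \frac{8}{49} - \frac{32}{37} = - \frac{1272}{1813} \approx -0.7016$)
$C{\left(n \right)} = -20 + 24 n$ ($C{\left(n \right)} = 4 \left(-5 + n 6\right) = 4 \left(-5 + 6 n\right) = -20 + 24 n$)
$p \left(-19\right) C{\left(\frac{5}{-4} + \frac{U{\left(5,-1 \right)}}{-2} \right)} = \left(- \frac{1272}{1813}\right) \left(-19\right) \left(-20 + 24 \left(\frac{5}{-4} + \frac{4 + 5}{-2}\right)\right) = \frac{24168 \left(-20 + 24 \left(5 \left(- \frac{1}{4}\right) + 9 \left(- \frac{1}{2}\right)\right)\right)}{1813} = \frac{24168 \left(-20 + 24 \left(- \frac{5}{4} - \frac{9}{2}\right)\right)}{1813} = \frac{24168 \left(-20 + 24 \left(- \frac{23}{4}\right)\right)}{1813} = \frac{24168 \left(-20 - 138\right)}{1813} = \frac{24168}{1813} \left(-158\right) = - \frac{3818544}{1813}$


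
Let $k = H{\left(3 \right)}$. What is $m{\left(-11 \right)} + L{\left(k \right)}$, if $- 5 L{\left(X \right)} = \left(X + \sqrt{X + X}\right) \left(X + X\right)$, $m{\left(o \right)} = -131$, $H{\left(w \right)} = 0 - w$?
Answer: $- \frac{673}{5} + \frac{6 i \sqrt{6}}{5} \approx -134.6 + 2.9394 i$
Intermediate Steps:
$H{\left(w \right)} = - w$
$k = -3$ ($k = \left(-1\right) 3 = -3$)
$L{\left(X \right)} = - \frac{2 X \left(X + \sqrt{2} \sqrt{X}\right)}{5}$ ($L{\left(X \right)} = - \frac{\left(X + \sqrt{X + X}\right) \left(X + X\right)}{5} = - \frac{\left(X + \sqrt{2 X}\right) 2 X}{5} = - \frac{\left(X + \sqrt{2} \sqrt{X}\right) 2 X}{5} = - \frac{2 X \left(X + \sqrt{2} \sqrt{X}\right)}{5}$)
$m{\left(-11 \right)} + L{\left(k \right)} = -131 - \left(\frac{18}{5} + \frac{2 \sqrt{2} \left(-3\right)^{\frac{3}{2}}}{5}\right) = -131 - \left(\frac{18}{5} + \frac{2 \sqrt{2} \left(- 3 i \sqrt{3}\right)}{5}\right) = -131 - \left(\frac{18}{5} - \frac{6 i \sqrt{6}}{5}\right) = - \frac{673}{5} + \frac{6 i \sqrt{6}}{5}$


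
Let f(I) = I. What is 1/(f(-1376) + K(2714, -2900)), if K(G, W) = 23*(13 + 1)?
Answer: -1/1054 ≈ -0.00094877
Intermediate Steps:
K(G, W) = 322 (K(G, W) = 23*14 = 322)
1/(f(-1376) + K(2714, -2900)) = 1/(-1376 + 322) = 1/(-1054) = -1/1054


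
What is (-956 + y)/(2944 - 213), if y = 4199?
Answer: 3243/2731 ≈ 1.1875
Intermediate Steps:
(-956 + y)/(2944 - 213) = (-956 + 4199)/(2944 - 213) = 3243/2731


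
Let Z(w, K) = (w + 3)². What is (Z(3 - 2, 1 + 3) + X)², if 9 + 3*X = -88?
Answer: 2401/9 ≈ 266.78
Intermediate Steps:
X = -97/3 (X = -3 + (⅓)*(-88) = -3 - 88/3 = -97/3 ≈ -32.333)
Z(w, K) = (3 + w)²
(Z(3 - 2, 1 + 3) + X)² = ((3 + (3 - 2))² - 97/3)² = ((3 + 1)² - 97/3)² = (4² - 97/3)² = (16 - 97/3)² = (-49/3)² = 2401/9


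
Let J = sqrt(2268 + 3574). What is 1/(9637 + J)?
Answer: 419/4037649 - sqrt(5842)/92865927 ≈ 0.00010295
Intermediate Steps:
J = sqrt(5842) ≈ 76.433
1/(9637 + J) = 1/(9637 + sqrt(5842))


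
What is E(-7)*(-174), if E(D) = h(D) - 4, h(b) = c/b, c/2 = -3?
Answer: 3828/7 ≈ 546.86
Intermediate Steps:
c = -6 (c = 2*(-3) = -6)
h(b) = -6/b
E(D) = -4 - 6/D (E(D) = -6/D - 4 = -4 - 6/D)
E(-7)*(-174) = (-4 - 6/(-7))*(-174) = (-4 - 6*(-⅐))*(-174) = (-4 + 6/7)*(-174) = -22/7*(-174) = 3828/7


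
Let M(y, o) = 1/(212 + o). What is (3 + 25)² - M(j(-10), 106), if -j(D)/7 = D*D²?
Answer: 249311/318 ≈ 784.00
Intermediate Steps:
j(D) = -7*D³ (j(D) = -7*D*D² = -7*D³)
(3 + 25)² - M(j(-10), 106) = (3 + 25)² - 1/(212 + 106) = 28² - 1/318 = 784 - 1*1/318 = 784 - 1/318 = 249311/318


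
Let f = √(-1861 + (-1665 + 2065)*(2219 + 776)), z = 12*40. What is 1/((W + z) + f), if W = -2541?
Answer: -687/1017194 - 7*√24411/3051582 ≈ -0.0010338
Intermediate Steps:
z = 480
f = 7*√24411 (f = √(-1861 + 400*2995) = √(-1861 + 1198000) = √1196139 = 7*√24411 ≈ 1093.7)
1/((W + z) + f) = 1/((-2541 + 480) + 7*√24411) = 1/(-2061 + 7*√24411)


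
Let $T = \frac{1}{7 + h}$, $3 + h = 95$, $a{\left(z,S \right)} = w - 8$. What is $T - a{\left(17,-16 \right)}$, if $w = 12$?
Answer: $- \frac{395}{99} \approx -3.9899$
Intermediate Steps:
$a{\left(z,S \right)} = 4$ ($a{\left(z,S \right)} = 12 - 8 = 4$)
$h = 92$ ($h = -3 + 95 = 92$)
$T = \frac{1}{99}$ ($T = \frac{1}{7 + 92} = \frac{1}{99} \approx 0.010101$)
$T - a{\left(17,-16 \right)} = \frac{1}{99} - 4 = - \frac{395}{99}$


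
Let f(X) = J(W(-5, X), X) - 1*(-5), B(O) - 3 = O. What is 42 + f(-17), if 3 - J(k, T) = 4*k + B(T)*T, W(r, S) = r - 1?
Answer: -164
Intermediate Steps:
B(O) = 3 + O
W(r, S) = -1 + r
J(k, T) = 3 - 4*k - T*(3 + T) (J(k, T) = 3 - (4*k + (3 + T)*T) = 3 - (4*k + T*(3 + T)) = 3 + (-4*k - T*(3 + T)) = 3 - 4*k - T*(3 + T))
f(X) = 32 - X*(3 + X) (f(X) = (3 - 4*(-1 - 5) - X*(3 + X)) - 1*(-5) = (3 - 4*(-6) - X*(3 + X)) + 5 = (3 + 24 - X*(3 + X)) + 5 = (27 - X*(3 + X)) + 5 = 32 - X*(3 + X))
42 + f(-17) = 42 + (32 - 1*(-17)*(3 - 17)) = 42 + (32 - 1*(-17)*(-14)) = 42 + (32 - 238) = 42 - 206 = -164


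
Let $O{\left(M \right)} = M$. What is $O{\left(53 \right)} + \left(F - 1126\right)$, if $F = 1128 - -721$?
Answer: $776$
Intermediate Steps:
$F = 1849$ ($F = 1128 + 721 = 1849$)
$O{\left(53 \right)} + \left(F - 1126\right) = 53 + \left(1849 - 1126\right) = 53 + 723 = 776$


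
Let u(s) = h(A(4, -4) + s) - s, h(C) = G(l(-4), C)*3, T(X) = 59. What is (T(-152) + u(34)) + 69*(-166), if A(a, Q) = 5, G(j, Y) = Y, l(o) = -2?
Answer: -11312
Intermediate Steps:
h(C) = 3*C (h(C) = C*3 = 3*C)
u(s) = 15 + 2*s (u(s) = 3*(5 + s) - s = (15 + 3*s) - s = 15 + 2*s)
(T(-152) + u(34)) + 69*(-166) = (59 + (15 + 2*34)) + 69*(-166) = (59 + (15 + 68)) - 11454 = (59 + 83) - 11454 = 142 - 11454 = -11312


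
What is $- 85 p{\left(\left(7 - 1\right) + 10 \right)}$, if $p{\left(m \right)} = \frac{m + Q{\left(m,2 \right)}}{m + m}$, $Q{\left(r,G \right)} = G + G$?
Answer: $- \frac{425}{8} \approx -53.125$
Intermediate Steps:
$Q{\left(r,G \right)} = 2 G$
$p{\left(m \right)} = \frac{4 + m}{2 m}$ ($p{\left(m \right)} = \frac{m + 2 \cdot 2}{m + m} = \frac{m + 4}{2 m} = \left(4 + m\right) \frac{1}{2 m} = \frac{4 + m}{2 m}$)
$- 85 p{\left(\left(7 - 1\right) + 10 \right)} = - 85 \frac{4 + \left(\left(7 - 1\right) + 10\right)}{2 \left(\left(7 - 1\right) + 10\right)} = - 85 \frac{4 + \left(6 + 10\right)}{2 \left(6 + 10\right)} = - 85 \frac{4 + 16}{2 \cdot 16} = - 85 \cdot \frac{1}{2} \cdot \frac{1}{16} \cdot 20 = \left(-85\right) \frac{5}{8} = - \frac{425}{8}$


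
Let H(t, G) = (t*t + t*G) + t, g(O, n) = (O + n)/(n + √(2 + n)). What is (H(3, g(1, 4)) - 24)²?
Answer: 99/2 + 18*√6 ≈ 93.591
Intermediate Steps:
g(O, n) = (O + n)/(n + √(2 + n))
H(t, G) = t + t² + G*t (H(t, G) = (t² + G*t) + t = t + t² + G*t)
(H(3, g(1, 4)) - 24)² = (3*(1 + (1 + 4)/(4 + √(2 + 4)) + 3) - 24)² = (3*(1 + 5/(4 + √6) + 3) - 24)² = (3*(4 + 5/(4 + √6)) - 24)² = ((12 + 15/(4 + √6)) - 24)² = (-12 + 15/(4 + √6))²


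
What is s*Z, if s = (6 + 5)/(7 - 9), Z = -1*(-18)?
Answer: -99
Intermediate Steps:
Z = 18
s = -11/2 (s = 11/(-2) = 11*(-½) = -11/2 ≈ -5.5000)
s*Z = -11/2*18 = -99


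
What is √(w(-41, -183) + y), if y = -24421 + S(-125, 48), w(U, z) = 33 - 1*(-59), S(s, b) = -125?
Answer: I*√24454 ≈ 156.38*I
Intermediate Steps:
w(U, z) = 92 (w(U, z) = 33 + 59 = 92)
y = -24546 (y = -24421 - 125 = -24546)
√(w(-41, -183) + y) = √(92 - 24546) = √(-24454) = I*√24454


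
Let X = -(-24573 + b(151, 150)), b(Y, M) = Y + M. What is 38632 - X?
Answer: 14360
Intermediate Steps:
b(Y, M) = M + Y
X = 24272 (X = -(-24573 + (150 + 151)) = -(-24573 + 301) = -1*(-24272) = 24272)
38632 - X = 38632 - 1*24272 = 38632 - 24272 = 14360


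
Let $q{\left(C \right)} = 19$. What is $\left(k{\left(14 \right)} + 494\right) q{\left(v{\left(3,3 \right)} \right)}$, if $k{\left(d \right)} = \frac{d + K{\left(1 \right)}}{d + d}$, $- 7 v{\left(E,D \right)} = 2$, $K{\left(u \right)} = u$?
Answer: $\frac{263093}{28} \approx 9396.2$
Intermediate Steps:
$v{\left(E,D \right)} = - \frac{2}{7}$ ($v{\left(E,D \right)} = \left(- \frac{1}{7}\right) 2 = - \frac{2}{7}$)
$k{\left(d \right)} = \frac{1 + d}{2 d}$ ($k{\left(d \right)} = \frac{d + 1}{d + d} = \frac{1 + d}{2 d}$)
$\left(k{\left(14 \right)} + 494\right) q{\left(v{\left(3,3 \right)} \right)} = \left(\frac{1 + 14}{2 \cdot 14} + 494\right) 19 = \left(\frac{1}{2} \cdot \frac{1}{14} \cdot 15 + 494\right) 19 = \left(\frac{15}{28} + 494\right) 19 = \frac{13847}{28} \cdot 19 = \frac{263093}{28}$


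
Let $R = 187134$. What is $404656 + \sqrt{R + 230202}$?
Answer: $404656 + 2 \sqrt{104334} \approx 4.053 \cdot 10^{5}$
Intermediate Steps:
$404656 + \sqrt{R + 230202} = 404656 + \sqrt{187134 + 230202} = 404656 + \sqrt{417336} = 404656 + 2 \sqrt{104334}$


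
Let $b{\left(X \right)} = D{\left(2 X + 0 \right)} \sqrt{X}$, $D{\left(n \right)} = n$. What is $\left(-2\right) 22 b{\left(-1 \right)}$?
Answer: $88 i \approx 88.0 i$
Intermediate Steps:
$b{\left(X \right)} = 2 X^{\frac{3}{2}}$ ($b{\left(X \right)} = \left(2 X + 0\right) \sqrt{X} = 2 X \sqrt{X} = 2 X^{\frac{3}{2}}$)
$\left(-2\right) 22 b{\left(-1 \right)} = \left(-2\right) 22 \cdot 2 \left(-1\right)^{\frac{3}{2}} = - 44 \cdot 2 \left(- i\right) = - 44 \left(- 2 i\right) = 88 i$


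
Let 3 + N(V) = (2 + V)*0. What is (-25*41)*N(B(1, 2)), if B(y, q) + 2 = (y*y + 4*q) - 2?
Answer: 3075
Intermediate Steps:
B(y, q) = -4 + y² + 4*q (B(y, q) = -2 + ((y*y + 4*q) - 2) = -2 + ((y² + 4*q) - 2) = -2 + (-2 + y² + 4*q) = -4 + y² + 4*q)
N(V) = -3 (N(V) = -3 + (2 + V)*0 = -3 + 0 = -3)
(-25*41)*N(B(1, 2)) = -25*41*(-3) = -1025*(-3) = 3075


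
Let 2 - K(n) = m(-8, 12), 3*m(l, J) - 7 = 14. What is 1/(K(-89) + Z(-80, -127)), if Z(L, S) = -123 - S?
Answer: -1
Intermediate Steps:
m(l, J) = 7 (m(l, J) = 7/3 + (⅓)*14 = 7/3 + 14/3 = 7)
K(n) = -5 (K(n) = 2 - 1*7 = 2 - 7 = -5)
1/(K(-89) + Z(-80, -127)) = 1/(-5 + (-123 - 1*(-127))) = 1/(-5 + (-123 + 127)) = 1/(-5 + 4) = 1/(-1) = -1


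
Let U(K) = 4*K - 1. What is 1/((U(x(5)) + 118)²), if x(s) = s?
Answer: 1/18769 ≈ 5.3279e-5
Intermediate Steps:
U(K) = -1 + 4*K
1/((U(x(5)) + 118)²) = 1/(((-1 + 4*5) + 118)²) = 1/(((-1 + 20) + 118)²) = 1/((19 + 118)²) = 1/(137²) = 1/18769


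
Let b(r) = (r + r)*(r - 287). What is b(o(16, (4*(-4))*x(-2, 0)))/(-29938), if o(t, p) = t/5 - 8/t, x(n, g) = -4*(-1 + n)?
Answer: 76761/1496900 ≈ 0.051280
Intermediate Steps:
x(n, g) = 4 - 4*n
o(t, p) = -8/t + t/5 (o(t, p) = t*(1/5) - 8/t = t/5 - 8/t = -8/t + t/5)
b(r) = 2*r*(-287 + r) (b(r) = (2*r)*(-287 + r) = 2*r*(-287 + r))
b(o(16, (4*(-4))*x(-2, 0)))/(-29938) = (2*(-8/16 + (1/5)*16)*(-287 + (-8/16 + (1/5)*16)))/(-29938) = (2*(-8*1/16 + 16/5)*(-287 + (-8*1/16 + 16/5)))*(-1/29938) = (2*(-1/2 + 16/5)*(-287 + (-1/2 + 16/5)))*(-1/29938) = (2*(27/10)*(-287 + 27/10))*(-1/29938) = (2*(27/10)*(-2843/10))*(-1/29938) = -76761/50*(-1/29938) = 76761/1496900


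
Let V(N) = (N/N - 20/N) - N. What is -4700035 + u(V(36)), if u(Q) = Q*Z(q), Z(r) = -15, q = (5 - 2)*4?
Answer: -14098505/3 ≈ -4.6995e+6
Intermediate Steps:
q = 12 (q = 3*4 = 12)
V(N) = 1 - N - 20/N (V(N) = (1 - 20/N) - N = 1 - N - 20/N)
u(Q) = -15*Q (u(Q) = Q*(-15) = -15*Q)
-4700035 + u(V(36)) = -4700035 - 15*(1 - 1*36 - 20/36) = -4700035 - 15*(1 - 36 - 20*1/36) = -4700035 - 15*(1 - 36 - 5/9) = -4700035 - 15*(-320/9) = -4700035 + 1600/3 = -14098505/3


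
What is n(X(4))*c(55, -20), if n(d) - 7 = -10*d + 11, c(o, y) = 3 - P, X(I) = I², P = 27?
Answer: 3408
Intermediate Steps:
c(o, y) = -24 (c(o, y) = 3 - 1*27 = 3 - 27 = -24)
n(d) = 18 - 10*d (n(d) = 7 + (-10*d + 11) = 7 + (11 - 10*d) = 18 - 10*d)
n(X(4))*c(55, -20) = (18 - 10*4²)*(-24) = (18 - 10*16)*(-24) = (18 - 160)*(-24) = -142*(-24) = 3408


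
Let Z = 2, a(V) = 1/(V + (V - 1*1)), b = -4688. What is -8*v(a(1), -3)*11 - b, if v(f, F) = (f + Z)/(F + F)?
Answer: 4732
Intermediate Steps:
a(V) = 1/(-1 + 2*V) (a(V) = 1/(V + (V - 1)) = 1/(V + (-1 + V)) = 1/(-1 + 2*V))
v(f, F) = (2 + f)/(2*F) (v(f, F) = (f + 2)/(F + F) = (2 + f)/((2*F)) = (2 + f)*(1/(2*F)) = (2 + f)/(2*F))
-8*v(a(1), -3)*11 - b = -4*(2 + 1/(-1 + 2*1))/(-3)*11 - 1*(-4688) = -4*(-1)*(2 + 1/(-1 + 2))/3*11 + 4688 = -4*(-1)*(2 + 1/1)/3*11 + 4688 = -4*(-1)*(2 + 1)/3*11 + 4688 = -4*(-1)*3/3*11 + 4688 = -8*(-½)*11 + 4688 = 4*11 + 4688 = 44 + 4688 = 4732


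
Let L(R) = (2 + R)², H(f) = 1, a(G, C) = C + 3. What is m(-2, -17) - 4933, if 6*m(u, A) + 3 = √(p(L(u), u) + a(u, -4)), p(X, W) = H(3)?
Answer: -9867/2 ≈ -4933.5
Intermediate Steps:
a(G, C) = 3 + C
p(X, W) = 1
m(u, A) = -½ (m(u, A) = -½ + √(1 + (3 - 4))/6 = -½ + √(1 - 1)/6 = -½ + √0/6 = -½ + (⅙)*0 = -½ + 0 = -½)
m(-2, -17) - 4933 = -½ - 4933 = -9867/2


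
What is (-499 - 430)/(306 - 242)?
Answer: -929/64 ≈ -14.516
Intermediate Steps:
(-499 - 430)/(306 - 242) = -929/64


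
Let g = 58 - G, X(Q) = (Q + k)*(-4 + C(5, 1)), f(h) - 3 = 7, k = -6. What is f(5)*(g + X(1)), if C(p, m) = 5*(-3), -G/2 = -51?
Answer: 510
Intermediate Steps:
G = 102 (G = -2*(-51) = 102)
f(h) = 10 (f(h) = 3 + 7 = 10)
C(p, m) = -15
X(Q) = 114 - 19*Q (X(Q) = (Q - 6)*(-4 - 15) = (-6 + Q)*(-19) = 114 - 19*Q)
g = -44 (g = 58 - 1*102 = 58 - 102 = -44)
f(5)*(g + X(1)) = 10*(-44 + (114 - 19*1)) = 10*(-44 + (114 - 19)) = 10*(-44 + 95) = 10*51 = 510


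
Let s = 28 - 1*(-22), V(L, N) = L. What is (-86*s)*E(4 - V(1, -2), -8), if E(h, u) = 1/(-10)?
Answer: 430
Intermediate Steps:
s = 50 (s = 28 + 22 = 50)
E(h, u) = -1/10
(-86*s)*E(4 - V(1, -2), -8) = -86*50*(-1/10) = -4300*(-1/10) = 430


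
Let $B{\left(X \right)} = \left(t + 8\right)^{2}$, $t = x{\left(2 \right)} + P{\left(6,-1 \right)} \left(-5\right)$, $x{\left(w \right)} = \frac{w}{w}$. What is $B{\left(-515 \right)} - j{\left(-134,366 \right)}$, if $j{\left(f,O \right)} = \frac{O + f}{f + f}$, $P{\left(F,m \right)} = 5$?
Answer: $\frac{17210}{67} \approx 256.87$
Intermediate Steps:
$x{\left(w \right)} = 1$
$t = -24$ ($t = 1 + 5 \left(-5\right) = 1 - 25 = -24$)
$B{\left(X \right)} = 256$ ($B{\left(X \right)} = \left(-24 + 8\right)^{2} = \left(-16\right)^{2} = 256$)
$j{\left(f,O \right)} = \frac{O + f}{2 f}$
$B{\left(-515 \right)} - j{\left(-134,366 \right)} = 256 - \frac{366 - 134}{2 \left(-134\right)} = 256 - \frac{1}{2} \left(- \frac{1}{134}\right) 232 = 256 - - \frac{58}{67} = 256 + \frac{58}{67} = \frac{17210}{67}$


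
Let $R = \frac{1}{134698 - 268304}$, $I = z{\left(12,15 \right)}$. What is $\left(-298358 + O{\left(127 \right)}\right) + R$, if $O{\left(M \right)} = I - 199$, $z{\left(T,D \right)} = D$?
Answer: $- \frac{39887002453}{133606} \approx -2.9854 \cdot 10^{5}$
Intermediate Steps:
$I = 15$
$O{\left(M \right)} = -184$ ($O{\left(M \right)} = 15 - 199 = -184$)
$R = - \frac{1}{133606}$ ($R = \frac{1}{-133606} = - \frac{1}{133606} \approx -7.4847 \cdot 10^{-6}$)
$\left(-298358 + O{\left(127 \right)}\right) + R = \left(-298358 - 184\right) - \frac{1}{133606} = -298542 - \frac{1}{133606} = - \frac{39887002453}{133606}$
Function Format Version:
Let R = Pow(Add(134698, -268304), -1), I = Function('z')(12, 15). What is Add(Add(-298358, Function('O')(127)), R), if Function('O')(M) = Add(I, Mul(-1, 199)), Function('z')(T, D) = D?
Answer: Rational(-39887002453, 133606) ≈ -2.9854e+5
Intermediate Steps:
I = 15
Function('O')(M) = -184 (Function('O')(M) = Add(15, Mul(-1, 199)) = Add(15, -199) = -184)
R = Rational(-1, 133606) (R = Pow(-133606, -1) = Rational(-1, 133606) ≈ -7.4847e-6)
Add(Add(-298358, Function('O')(127)), R) = Add(Add(-298358, -184), Rational(-1, 133606)) = Add(-298542, Rational(-1, 133606)) = Rational(-39887002453, 133606)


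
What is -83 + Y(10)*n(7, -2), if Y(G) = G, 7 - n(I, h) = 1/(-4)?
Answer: -21/2 ≈ -10.500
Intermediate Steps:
n(I, h) = 29/4 (n(I, h) = 7 - 1/(-4) = 7 - 1*(-1/4) = 7 + 1/4 = 29/4)
-83 + Y(10)*n(7, -2) = -83 + 10*(29/4) = -83 + 145/2 = -21/2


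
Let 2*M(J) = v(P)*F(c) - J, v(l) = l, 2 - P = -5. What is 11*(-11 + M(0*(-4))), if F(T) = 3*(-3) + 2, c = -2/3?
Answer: -781/2 ≈ -390.50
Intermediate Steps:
P = 7 (P = 2 - 1*(-5) = 2 + 5 = 7)
c = -⅔ (c = -2*⅓ = -⅔ ≈ -0.66667)
F(T) = -7 (F(T) = -9 + 2 = -7)
M(J) = -49/2 - J/2 (M(J) = (7*(-7) - J)/2 = (-49 - J)/2 = -49/2 - J/2)
11*(-11 + M(0*(-4))) = 11*(-11 + (-49/2 - 0*(-4))) = 11*(-11 + (-49/2 - ½*0)) = 11*(-11 + (-49/2 + 0)) = 11*(-11 - 49/2) = 11*(-71/2) = -781/2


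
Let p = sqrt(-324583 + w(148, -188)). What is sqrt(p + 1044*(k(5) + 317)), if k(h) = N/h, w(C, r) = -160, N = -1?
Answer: sqrt(8268480 + 25*I*sqrt(324743))/5 ≈ 575.1 + 0.49545*I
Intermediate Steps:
k(h) = -1/h
p = I*sqrt(324743) (p = sqrt(-324583 - 160) = sqrt(-324743) = I*sqrt(324743) ≈ 569.86*I)
sqrt(p + 1044*(k(5) + 317)) = sqrt(I*sqrt(324743) + 1044*(-1/5 + 317)) = sqrt(I*sqrt(324743) + 1044*(1584/5)) = sqrt(I*sqrt(324743) + 1653696/5) = sqrt(1653696/5 + I*sqrt(324743))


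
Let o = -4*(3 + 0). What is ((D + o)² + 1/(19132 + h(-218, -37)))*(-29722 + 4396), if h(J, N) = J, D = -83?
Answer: -308794221459/1351 ≈ -2.2857e+8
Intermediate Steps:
o = -12 (o = -4*3 = -12)
((D + o)² + 1/(19132 + h(-218, -37)))*(-29722 + 4396) = ((-83 - 12)² + 1/(19132 - 218))*(-29722 + 4396) = ((-95)² + 1/18914)*(-25326) = (9025 + 1/18914)*(-25326) = (170698851/18914)*(-25326) = -308794221459/1351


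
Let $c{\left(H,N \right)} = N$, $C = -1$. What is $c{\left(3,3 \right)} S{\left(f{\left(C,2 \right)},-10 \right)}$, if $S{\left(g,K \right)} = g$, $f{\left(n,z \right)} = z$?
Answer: $6$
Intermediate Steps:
$c{\left(3,3 \right)} S{\left(f{\left(C,2 \right)},-10 \right)} = 3 \cdot 2 = 6$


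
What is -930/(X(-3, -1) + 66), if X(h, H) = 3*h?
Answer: -310/19 ≈ -16.316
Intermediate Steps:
-930/(X(-3, -1) + 66) = -930/(3*(-3) + 66) = -930/(-9 + 66) = -930/57 = -930*1/57 = -310/19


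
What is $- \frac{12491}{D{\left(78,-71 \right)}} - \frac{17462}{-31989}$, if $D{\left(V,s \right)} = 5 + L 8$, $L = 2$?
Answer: $- \frac{44356433}{74641} \approx -594.26$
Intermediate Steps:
$D{\left(V,s \right)} = 21$ ($D{\left(V,s \right)} = 5 + 2 \cdot 8 = 5 + 16 = 21$)
$- \frac{12491}{D{\left(78,-71 \right)}} - \frac{17462}{-31989} = - \frac{12491}{21} - \frac{17462}{-31989} = \left(-12491\right) \frac{1}{21} - - \frac{17462}{31989} = - \frac{12491}{21} + \frac{17462}{31989} = - \frac{44356433}{74641}$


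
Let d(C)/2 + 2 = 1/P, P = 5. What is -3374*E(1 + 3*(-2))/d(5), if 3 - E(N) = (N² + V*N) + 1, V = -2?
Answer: -92785/3 ≈ -30928.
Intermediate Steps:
d(C) = -18/5 (d(C) = -4 + 2/5 = -4 + 2*(⅕) = -4 + ⅖ = -18/5)
E(N) = 2 - N² + 2*N (E(N) = 3 - ((N² - 2*N) + 1) = 3 - (1 + N² - 2*N) = 3 + (-1 - N² + 2*N) = 2 - N² + 2*N)
-3374*E(1 + 3*(-2))/d(5) = -3374*(2 - (1 + 3*(-2))² + 2*(1 + 3*(-2)))/(-18/5) = -3374*(2 - (1 - 6)² + 2*(1 - 6))*(-5)/18 = -3374*(2 - 1*(-5)² + 2*(-5))*(-5)/18 = -3374*(2 - 1*25 - 10)*(-5)/18 = -3374*(2 - 25 - 10)*(-5)/18 = -(-111342)*(-5)/18 = -3374*55/6 = -92785/3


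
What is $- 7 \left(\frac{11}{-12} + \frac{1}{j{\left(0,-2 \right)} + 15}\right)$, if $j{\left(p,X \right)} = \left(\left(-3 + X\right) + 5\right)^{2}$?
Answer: $\frac{119}{20} \approx 5.95$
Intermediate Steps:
$j{\left(p,X \right)} = \left(2 + X\right)^{2}$
$- 7 \left(\frac{11}{-12} + \frac{1}{j{\left(0,-2 \right)} + 15}\right) = - 7 \left(\frac{11}{-12} + \frac{1}{\left(2 - 2\right)^{2} + 15}\right) = - 7 \left(11 \left(- \frac{1}{12}\right) + \frac{1}{0^{2} + 15}\right) = - 7 \left(- \frac{11}{12} + \frac{1}{0 + 15}\right) = - 7 \left(- \frac{11}{12} + \frac{1}{15}\right) = \left(-7\right) \left(- \frac{17}{20}\right) = \frac{119}{20}$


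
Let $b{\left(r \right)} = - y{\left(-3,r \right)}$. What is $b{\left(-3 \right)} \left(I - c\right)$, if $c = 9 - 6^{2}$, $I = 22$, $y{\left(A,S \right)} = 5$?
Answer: $-245$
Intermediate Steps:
$b{\left(r \right)} = -5$ ($b{\left(r \right)} = \left(-1\right) 5 = -5$)
$c = -27$ ($c = 9 - 36 = -27$)
$b{\left(-3 \right)} \left(I - c\right) = - 5 \left(22 - -27\right) = - 5 \left(22 + 27\right) = \left(-5\right) 49 = -245$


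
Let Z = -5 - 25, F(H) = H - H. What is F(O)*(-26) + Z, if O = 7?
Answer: -30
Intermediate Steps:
F(H) = 0
Z = -30
F(O)*(-26) + Z = 0*(-26) - 30 = 0 - 30 = -30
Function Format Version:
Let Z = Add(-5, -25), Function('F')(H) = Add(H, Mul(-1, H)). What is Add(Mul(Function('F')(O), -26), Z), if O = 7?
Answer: -30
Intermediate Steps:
Function('F')(H) = 0
Z = -30
Add(Mul(Function('F')(O), -26), Z) = Add(Mul(0, -26), -30) = Add(0, -30) = -30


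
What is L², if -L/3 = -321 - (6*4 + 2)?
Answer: 1083681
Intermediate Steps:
L = 1041 (L = -3*(-321 - (6*4 + 2)) = -3*(-321 - (24 + 2)) = -3*(-321 - 1*26) = -3*(-321 - 26) = -3*(-347) = 1041)
L² = 1041² = 1083681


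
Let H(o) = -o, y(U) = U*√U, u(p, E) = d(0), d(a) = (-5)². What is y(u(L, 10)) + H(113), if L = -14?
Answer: 12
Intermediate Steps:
d(a) = 25
u(p, E) = 25
y(U) = U^(3/2)
y(u(L, 10)) + H(113) = 25^(3/2) - 1*113 = 125 - 113 = 12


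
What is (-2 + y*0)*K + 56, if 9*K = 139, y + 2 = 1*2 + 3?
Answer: 226/9 ≈ 25.111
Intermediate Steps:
y = 3 (y = -2 + (1*2 + 3) = -2 + (2 + 3) = -2 + 5 = 3)
K = 139/9 (K = (⅑)*139 = 139/9 ≈ 15.444)
(-2 + y*0)*K + 56 = (-2 + 3*0)*(139/9) + 56 = (-2 + 0)*(139/9) + 56 = -2*139/9 + 56 = -278/9 + 56 = 226/9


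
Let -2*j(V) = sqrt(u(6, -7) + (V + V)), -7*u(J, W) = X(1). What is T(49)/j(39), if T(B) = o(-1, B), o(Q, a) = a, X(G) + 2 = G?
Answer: -98*sqrt(3829)/547 ≈ -11.086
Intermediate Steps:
X(G) = -2 + G
u(J, W) = 1/7 (u(J, W) = -(-2 + 1)/7 = -1/7*(-1) = 1/7)
j(V) = -sqrt(1/7 + 2*V)/2 (j(V) = -sqrt(1/7 + (V + V))/2 = -sqrt(1/7 + 2*V)/2)
T(B) = B
T(49)/j(39) = 49/((-sqrt(7 + 98*39)/14)) = 49/((-sqrt(7 + 3822)/14)) = 49/((-sqrt(3829)/14)) = 49*(-2*sqrt(3829)/547) = -98*sqrt(3829)/547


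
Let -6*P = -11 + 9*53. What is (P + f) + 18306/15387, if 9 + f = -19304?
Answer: -298345882/15387 ≈ -19389.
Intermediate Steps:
P = -233/3 (P = -(-11 + 9*53)/6 = -(-11 + 477)/6 = -⅙*466 = -233/3 ≈ -77.667)
f = -19313 (f = -9 - 19304 = -19313)
(P + f) + 18306/15387 = (-233/3 - 19313) + 18306/15387 = -58172/3 + 18306*(1/15387) = -58172/3 + 6102/5129 = -298345882/15387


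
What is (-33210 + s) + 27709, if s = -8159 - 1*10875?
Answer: -24535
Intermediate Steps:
s = -19034 (s = -8159 - 10875 = -19034)
(-33210 + s) + 27709 = (-33210 - 19034) + 27709 = -52244 + 27709 = -24535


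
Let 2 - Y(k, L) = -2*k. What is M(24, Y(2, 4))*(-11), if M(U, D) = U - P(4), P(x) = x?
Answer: -220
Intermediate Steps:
Y(k, L) = 2 + 2*k (Y(k, L) = 2 - (-2)*k = 2 + 2*k)
M(U, D) = -4 + U (M(U, D) = U - 1*4 = U - 4 = -4 + U)
M(24, Y(2, 4))*(-11) = (-4 + 24)*(-11) = 20*(-11) = -220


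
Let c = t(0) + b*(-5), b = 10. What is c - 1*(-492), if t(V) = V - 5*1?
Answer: 437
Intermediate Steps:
t(V) = -5 + V (t(V) = V - 5 = -5 + V)
c = -55 (c = (-5 + 0) + 10*(-5) = -5 - 50 = -55)
c - 1*(-492) = -55 - 1*(-492) = -55 + 492 = 437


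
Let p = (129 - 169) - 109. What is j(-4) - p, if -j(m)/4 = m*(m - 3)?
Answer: 37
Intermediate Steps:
j(m) = -4*m*(-3 + m) (j(m) = -4*m*(m - 3) = -4*m*(-3 + m))
p = -149 (p = -40 - 109 = -149)
j(-4) - p = 4*(-4)*(3 - 1*(-4)) - 1*(-149) = 4*(-4)*(3 + 4) + 149 = 4*(-4)*7 + 149 = -112 + 149 = 37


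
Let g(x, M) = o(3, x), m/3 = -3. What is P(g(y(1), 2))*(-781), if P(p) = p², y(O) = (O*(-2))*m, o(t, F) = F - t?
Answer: -175725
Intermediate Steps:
m = -9 (m = 3*(-3) = -9)
y(O) = 18*O (y(O) = (O*(-2))*(-9) = -2*O*(-9) = 18*O)
g(x, M) = -3 + x (g(x, M) = x - 1*3 = x - 3 = -3 + x)
P(g(y(1), 2))*(-781) = (-3 + 18*1)²*(-781) = (-3 + 18)²*(-781) = 15²*(-781) = 225*(-781) = -175725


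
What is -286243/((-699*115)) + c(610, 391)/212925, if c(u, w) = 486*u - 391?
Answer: 5649853156/1141065075 ≈ 4.9514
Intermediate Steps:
c(u, w) = -391 + 486*u
-286243/((-699*115)) + c(610, 391)/212925 = -286243/((-699*115)) + (-391 + 486*610)/212925 = -286243/(-80385) + (-391 + 296460)*(1/212925) = -286243*(-1/80385) + 296069*(1/212925) = 286243/80385 + 296069/212925 = 5649853156/1141065075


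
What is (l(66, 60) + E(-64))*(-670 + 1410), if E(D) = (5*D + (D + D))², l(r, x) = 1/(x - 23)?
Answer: 148520980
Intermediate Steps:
l(r, x) = 1/(-23 + x)
E(D) = 49*D² (E(D) = (5*D + 2*D)² = (7*D)² = 49*D²)
(l(66, 60) + E(-64))*(-670 + 1410) = (1/(-23 + 60) + 49*(-64)²)*(-670 + 1410) = (1/37 + 49*4096)*740 = (1/37 + 200704)*740 = (7426049/37)*740 = 148520980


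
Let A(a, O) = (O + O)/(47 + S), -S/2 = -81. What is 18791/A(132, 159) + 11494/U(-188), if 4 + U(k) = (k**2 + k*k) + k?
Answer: 69215983829/5604432 ≈ 12350.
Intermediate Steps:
U(k) = -4 + k + 2*k**2 (U(k) = -4 + ((k**2 + k*k) + k) = -4 + ((k**2 + k**2) + k) = -4 + (2*k**2 + k) = -4 + (k + 2*k**2) = -4 + k + 2*k**2)
S = 162 (S = -2*(-81) = 162)
A(a, O) = 2*O/209 (A(a, O) = (O + O)/(47 + 162) = (2*O)/209 = (2*O)*(1/209) = 2*O/209)
18791/A(132, 159) + 11494/U(-188) = 18791/(((2/209)*159)) + 11494/(-4 - 188 + 2*(-188)**2) = 18791/(318/209) + 11494/(-4 - 188 + 2*35344) = 18791*(209/318) + 11494/(-4 - 188 + 70688) = 3927319/318 + 11494/70496 = 3927319/318 + 11494*(1/70496) = 3927319/318 + 5747/35248 = 69215983829/5604432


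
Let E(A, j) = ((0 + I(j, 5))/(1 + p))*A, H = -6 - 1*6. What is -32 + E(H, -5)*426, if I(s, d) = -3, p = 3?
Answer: 3802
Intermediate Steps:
H = -12 (H = -6 - 6 = -12)
E(A, j) = -3*A/4 (E(A, j) = ((0 - 3)/(1 + 3))*A = (-3/4)*A = (-3*¼)*A = -3*A/4)
-32 + E(H, -5)*426 = -32 - ¾*(-12)*426 = -32 + 9*426 = -32 + 3834 = 3802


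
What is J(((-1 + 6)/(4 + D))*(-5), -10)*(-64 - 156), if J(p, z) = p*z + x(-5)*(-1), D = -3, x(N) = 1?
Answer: -54780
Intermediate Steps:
J(p, z) = -1 + p*z (J(p, z) = p*z + 1*(-1) = p*z - 1 = -1 + p*z)
J(((-1 + 6)/(4 + D))*(-5), -10)*(-64 - 156) = (-1 + (((-1 + 6)/(4 - 3))*(-5))*(-10))*(-64 - 156) = (-1 + ((5/1)*(-5))*(-10))*(-220) = (-1 + ((5*1)*(-5))*(-10))*(-220) = (-1 + (5*(-5))*(-10))*(-220) = (-1 - 25*(-10))*(-220) = (-1 + 250)*(-220) = 249*(-220) = -54780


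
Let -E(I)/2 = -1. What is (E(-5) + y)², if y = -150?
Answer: 21904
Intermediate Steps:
E(I) = 2 (E(I) = -2*(-1) = 2)
(E(-5) + y)² = (2 - 150)² = (-148)² = 21904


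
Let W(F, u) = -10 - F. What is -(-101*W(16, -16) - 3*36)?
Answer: -2518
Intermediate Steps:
-(-101*W(16, -16) - 3*36) = -(-101*(-10 - 1*16) - 3*36) = -(-101*(-10 - 16) - 108) = -(-101*(-26) - 108) = -(2626 - 108) = -1*2518 = -2518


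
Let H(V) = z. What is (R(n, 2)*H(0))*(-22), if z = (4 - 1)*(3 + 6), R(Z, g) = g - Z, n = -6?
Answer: -4752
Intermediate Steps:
z = 27 (z = 3*9 = 27)
H(V) = 27
(R(n, 2)*H(0))*(-22) = ((2 - 1*(-6))*27)*(-22) = ((2 + 6)*27)*(-22) = (8*27)*(-22) = 216*(-22) = -4752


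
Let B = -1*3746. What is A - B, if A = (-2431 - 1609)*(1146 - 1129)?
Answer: -64934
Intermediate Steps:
B = -3746
A = -68680 (A = -4040*17 = -68680)
A - B = -68680 - 1*(-3746) = -68680 + 3746 = -64934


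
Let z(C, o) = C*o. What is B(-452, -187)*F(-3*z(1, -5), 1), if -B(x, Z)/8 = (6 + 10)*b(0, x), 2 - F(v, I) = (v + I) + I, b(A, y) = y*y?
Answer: 392263680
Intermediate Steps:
b(A, y) = y**2
F(v, I) = 2 - v - 2*I (F(v, I) = 2 - ((v + I) + I) = 2 - ((I + v) + I) = 2 - (v + 2*I) = 2 + (-v - 2*I) = 2 - v - 2*I)
B(x, Z) = -128*x**2 (B(x, Z) = -8*(6 + 10)*x**2 = -128*x**2)
B(-452, -187)*F(-3*z(1, -5), 1) = (-128*(-452)**2)*(2 - (-3)*1*(-5) - 2*1) = (-128*204304)*(2 - (-3)*(-5) - 2) = -26150912*(2 - 1*15 - 2) = -26150912*(2 - 15 - 2) = -26150912*(-15) = 392263680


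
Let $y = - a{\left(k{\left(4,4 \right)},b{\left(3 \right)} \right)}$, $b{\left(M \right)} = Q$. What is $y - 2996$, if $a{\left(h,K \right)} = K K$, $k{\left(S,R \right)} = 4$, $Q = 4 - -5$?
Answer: $-3077$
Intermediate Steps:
$Q = 9$ ($Q = 4 + 5 = 9$)
$b{\left(M \right)} = 9$
$a{\left(h,K \right)} = K^{2}$
$y = -81$ ($y = - 9^{2} = \left(-1\right) 81 = -81$)
$y - 2996 = -81 - 2996 = -3077$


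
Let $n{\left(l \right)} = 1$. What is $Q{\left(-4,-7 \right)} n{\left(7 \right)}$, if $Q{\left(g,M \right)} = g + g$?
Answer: $-8$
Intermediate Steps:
$Q{\left(g,M \right)} = 2 g$
$Q{\left(-4,-7 \right)} n{\left(7 \right)} = 2 \left(-4\right) 1 = \left(-8\right) 1 = -8$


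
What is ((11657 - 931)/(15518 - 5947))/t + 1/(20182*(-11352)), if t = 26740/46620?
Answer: 818311415112451/418819860461904 ≈ 1.9538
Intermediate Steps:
t = 191/333 (t = 26740*(1/46620) = 191/333 ≈ 0.57357)
((11657 - 931)/(15518 - 5947))/t + 1/(20182*(-11352)) = ((11657 - 931)/(15518 - 5947))/(191/333) + 1/(20182*(-11352)) = (10726/9571)*(333/191) + (1/20182)*(-1/11352) = (10726*(1/9571))*(333/191) - 1/229106064 = (10726/9571)*(333/191) - 1/229106064 = 3571758/1828061 - 1/229106064 = 818311415112451/418819860461904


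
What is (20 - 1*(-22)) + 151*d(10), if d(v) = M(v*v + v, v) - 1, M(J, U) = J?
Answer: 16501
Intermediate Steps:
d(v) = -1 + v + v² (d(v) = (v*v + v) - 1 = (v² + v) - 1 = (v + v²) - 1 = -1 + v + v²)
(20 - 1*(-22)) + 151*d(10) = (20 - 1*(-22)) + 151*(-1 + 10*(1 + 10)) = (20 + 22) + 151*(-1 + 10*11) = 42 + 151*(-1 + 110) = 42 + 151*109 = 42 + 16459 = 16501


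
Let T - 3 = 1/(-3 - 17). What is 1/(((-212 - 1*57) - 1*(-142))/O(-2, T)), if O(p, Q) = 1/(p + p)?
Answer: 1/508 ≈ 0.0019685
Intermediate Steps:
T = 59/20 (T = 3 + 1/(-3 - 17) = 3 + 1/(-20) = 3 - 1/20 = 59/20 ≈ 2.9500)
O(p, Q) = 1/(2*p)
1/(((-212 - 1*57) - 1*(-142))/O(-2, T)) = 1/(((-212 - 1*57) - 1*(-142))/(((½)/(-2)))) = 1/(((-212 - 57) + 142)/(((½)*(-½)))) = 1/((-269 + 142)/(-¼)) = 1/(-127*(-4)) = 1/508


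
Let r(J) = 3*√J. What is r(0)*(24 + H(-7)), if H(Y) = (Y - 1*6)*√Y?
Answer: 0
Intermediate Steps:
H(Y) = √Y*(-6 + Y) (H(Y) = (Y - 6)*√Y = (-6 + Y)*√Y = √Y*(-6 + Y))
r(0)*(24 + H(-7)) = (3*√0)*(24 + √(-7)*(-6 - 7)) = (3*0)*(24 + (I*√7)*(-13)) = 0*(24 - 13*I*√7) = 0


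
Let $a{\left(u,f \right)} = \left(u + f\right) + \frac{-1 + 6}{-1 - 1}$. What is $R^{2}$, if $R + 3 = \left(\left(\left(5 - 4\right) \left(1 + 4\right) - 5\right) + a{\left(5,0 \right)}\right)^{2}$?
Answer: $\frac{169}{16} \approx 10.563$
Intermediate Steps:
$a{\left(u,f \right)} = - \frac{5}{2} + f + u$ ($a{\left(u,f \right)} = \left(f + u\right) + \frac{5}{-2} = \left(f + u\right) + 5 \left(- \frac{1}{2}\right) = \left(f + u\right) - \frac{5}{2} = - \frac{5}{2} + f + u$)
$R = \frac{13}{4}$ ($R = -3 + \left(\left(\left(5 - 4\right) \left(1 + 4\right) - 5\right) + \left(- \frac{5}{2} + 0 + 5\right)\right)^{2} = -3 + \left(\left(1 \cdot 5 - 5\right) + \frac{5}{2}\right)^{2} = -3 + \left(\left(5 - 5\right) + \frac{5}{2}\right)^{2} = -3 + \left(0 + \frac{5}{2}\right)^{2} = -3 + \left(\frac{5}{2}\right)^{2} = -3 + \frac{25}{4} = \frac{13}{4} \approx 3.25$)
$R^{2} = \left(\frac{13}{4}\right)^{2} = \frac{169}{16}$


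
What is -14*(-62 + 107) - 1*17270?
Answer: -17900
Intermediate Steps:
-14*(-62 + 107) - 1*17270 = -14*45 - 17270 = -630 - 17270 = -17900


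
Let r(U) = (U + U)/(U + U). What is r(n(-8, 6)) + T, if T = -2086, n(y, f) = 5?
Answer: -2085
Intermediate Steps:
r(U) = 1 (r(U) = (2*U)/((2*U)) = (2*U)*(1/(2*U)) = 1)
r(n(-8, 6)) + T = 1 - 2086 = -2085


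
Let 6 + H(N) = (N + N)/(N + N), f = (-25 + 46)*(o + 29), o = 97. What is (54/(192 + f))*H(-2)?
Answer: -45/473 ≈ -0.095137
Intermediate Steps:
f = 2646 (f = (-25 + 46)*(97 + 29) = 21*126 = 2646)
H(N) = -5 (H(N) = -6 + (N + N)/(N + N) = -6 + (2*N)/((2*N)) = -6 + (2*N)*(1/(2*N)) = -6 + 1 = -5)
(54/(192 + f))*H(-2) = (54/(192 + 2646))*(-5) = (54/2838)*(-5) = ((1/2838)*54)*(-5) = (9/473)*(-5) = -45/473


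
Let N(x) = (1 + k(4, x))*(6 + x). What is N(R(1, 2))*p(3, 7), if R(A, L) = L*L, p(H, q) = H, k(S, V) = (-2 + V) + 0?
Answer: 90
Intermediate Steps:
k(S, V) = -2 + V
R(A, L) = L²
N(x) = (-1 + x)*(6 + x) (N(x) = (1 + (-2 + x))*(6 + x) = (-1 + x)*(6 + x))
N(R(1, 2))*p(3, 7) = (-6 + (2²)² + 5*2²)*3 = (-6 + 4² + 5*4)*3 = (-6 + 16 + 20)*3 = 30*3 = 90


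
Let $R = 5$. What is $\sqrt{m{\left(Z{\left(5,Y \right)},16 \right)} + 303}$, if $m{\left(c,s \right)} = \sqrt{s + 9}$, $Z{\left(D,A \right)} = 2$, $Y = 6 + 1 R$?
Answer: $2 \sqrt{77} \approx 17.55$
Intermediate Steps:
$Y = 11$ ($Y = 6 + 1 \cdot 5 = 6 + 5 = 11$)
$m{\left(c,s \right)} = \sqrt{9 + s}$
$\sqrt{m{\left(Z{\left(5,Y \right)},16 \right)} + 303} = \sqrt{\sqrt{9 + 16} + 303} = \sqrt{\sqrt{25} + 303} = \sqrt{5 + 303} = \sqrt{308} = 2 \sqrt{77}$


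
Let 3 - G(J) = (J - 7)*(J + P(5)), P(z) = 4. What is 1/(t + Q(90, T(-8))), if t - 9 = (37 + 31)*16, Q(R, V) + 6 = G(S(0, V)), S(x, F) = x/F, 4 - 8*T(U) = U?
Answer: 1/1122 ≈ 0.00089127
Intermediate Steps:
T(U) = ½ - U/8
G(J) = 3 - (-7 + J)*(4 + J) (G(J) = 3 - (J - 7)*(J + 4) = 3 - (-7 + J)*(4 + J))
Q(R, V) = 25 (Q(R, V) = -6 + (31 - (0/V)² + 3*(0/V)) = -6 + (31 - 1*0² + 3*0) = -6 + (31 - 1*0 + 0) = -6 + (31 + 0 + 0) = -6 + 31 = 25)
t = 1097 (t = 9 + (37 + 31)*16 = 9 + 68*16 = 9 + 1088 = 1097)
1/(t + Q(90, T(-8))) = 1/(1097 + 25) = 1/1122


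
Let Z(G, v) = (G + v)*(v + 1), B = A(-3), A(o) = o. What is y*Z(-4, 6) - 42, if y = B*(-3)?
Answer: 84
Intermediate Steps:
B = -3
Z(G, v) = (1 + v)*(G + v) (Z(G, v) = (G + v)*(1 + v) = (1 + v)*(G + v))
y = 9 (y = -3*(-3) = 9)
y*Z(-4, 6) - 42 = 9*(-4 + 6 + 6² - 4*6) - 42 = 9*(-4 + 6 + 36 - 24) - 42 = 9*14 - 42 = 126 - 42 = 84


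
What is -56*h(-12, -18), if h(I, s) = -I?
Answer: -672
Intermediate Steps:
-56*h(-12, -18) = -(-56)*(-12) = -56*12 = -672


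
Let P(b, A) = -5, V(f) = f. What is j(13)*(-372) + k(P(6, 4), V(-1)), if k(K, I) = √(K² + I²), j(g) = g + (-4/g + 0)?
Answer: -61380/13 + √26 ≈ -4716.4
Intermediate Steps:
j(g) = g - 4/g
k(K, I) = √(I² + K²)
j(13)*(-372) + k(P(6, 4), V(-1)) = (13 - 4/13)*(-372) + √((-1)² + (-5)²) = (13 - 4*1/13)*(-372) + √(1 + 25) = (13 - 4/13)*(-372) + √26 = (165/13)*(-372) + √26 = -61380/13 + √26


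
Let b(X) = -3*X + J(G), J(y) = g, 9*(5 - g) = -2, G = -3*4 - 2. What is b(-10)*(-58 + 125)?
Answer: 21239/9 ≈ 2359.9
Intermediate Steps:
G = -14 (G = -12 - 2 = -14)
g = 47/9 (g = 5 - 1/9*(-2) = 5 + 2/9 = 47/9 ≈ 5.2222)
J(y) = 47/9
b(X) = 47/9 - 3*X (b(X) = -3*X + 47/9 = 47/9 - 3*X)
b(-10)*(-58 + 125) = (47/9 - 3*(-10))*(-58 + 125) = (47/9 + 30)*67 = (317/9)*67 = 21239/9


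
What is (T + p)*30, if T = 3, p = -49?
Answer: -1380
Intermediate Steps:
(T + p)*30 = (3 - 49)*30 = -46*30 = -1380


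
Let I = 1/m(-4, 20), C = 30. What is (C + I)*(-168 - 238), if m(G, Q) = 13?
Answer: -158746/13 ≈ -12211.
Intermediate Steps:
I = 1/13 ≈ 0.076923
(C + I)*(-168 - 238) = (30 + 1/13)*(-168 - 238) = (391/13)*(-406) = -158746/13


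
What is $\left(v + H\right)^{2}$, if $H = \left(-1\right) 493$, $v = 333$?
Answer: $25600$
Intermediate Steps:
$H = -493$
$\left(v + H\right)^{2} = \left(333 - 493\right)^{2} = \left(-160\right)^{2} = 25600$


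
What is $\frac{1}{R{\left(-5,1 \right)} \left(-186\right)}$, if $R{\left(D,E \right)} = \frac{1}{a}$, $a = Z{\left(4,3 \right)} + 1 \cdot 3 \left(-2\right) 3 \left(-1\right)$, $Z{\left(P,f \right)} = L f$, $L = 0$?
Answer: $- \frac{3}{31} \approx -0.096774$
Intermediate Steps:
$Z{\left(P,f \right)} = 0$ ($Z{\left(P,f \right)} = 0 f = 0$)
$a = 18$ ($a = 0 + 1 \cdot 3 \left(-2\right) 3 \left(-1\right) = 0 + 3 \left(-2\right) \left(-3\right) = 0 - -18 = 0 + 18 = 18$)
$R{\left(D,E \right)} = \frac{1}{18}$
$\frac{1}{R{\left(-5,1 \right)} \left(-186\right)} = \frac{1}{\frac{1}{18} \left(-186\right)} = \frac{1}{- \frac{31}{3}} = - \frac{3}{31}$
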